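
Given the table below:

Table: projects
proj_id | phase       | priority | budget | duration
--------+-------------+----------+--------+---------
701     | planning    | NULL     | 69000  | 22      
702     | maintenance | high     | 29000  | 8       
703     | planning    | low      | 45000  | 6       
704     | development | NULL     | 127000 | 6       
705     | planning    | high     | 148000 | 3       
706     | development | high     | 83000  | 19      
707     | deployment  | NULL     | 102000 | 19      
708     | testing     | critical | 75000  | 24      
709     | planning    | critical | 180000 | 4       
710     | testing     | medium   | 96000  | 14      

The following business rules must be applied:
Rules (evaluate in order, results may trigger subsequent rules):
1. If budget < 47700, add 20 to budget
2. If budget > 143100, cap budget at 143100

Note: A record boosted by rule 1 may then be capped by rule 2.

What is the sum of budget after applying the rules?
912240

Step 1: Apply rule 1 to records with budget < 47700
  - 2 records get bonus of 20
  - Of these, 0 records then exceed 143100 and get capped
Step 2: Apply rule 2 to records with budget > 143100
  - 2 records (original) are capped
Step 3: Calculate final sum = 912240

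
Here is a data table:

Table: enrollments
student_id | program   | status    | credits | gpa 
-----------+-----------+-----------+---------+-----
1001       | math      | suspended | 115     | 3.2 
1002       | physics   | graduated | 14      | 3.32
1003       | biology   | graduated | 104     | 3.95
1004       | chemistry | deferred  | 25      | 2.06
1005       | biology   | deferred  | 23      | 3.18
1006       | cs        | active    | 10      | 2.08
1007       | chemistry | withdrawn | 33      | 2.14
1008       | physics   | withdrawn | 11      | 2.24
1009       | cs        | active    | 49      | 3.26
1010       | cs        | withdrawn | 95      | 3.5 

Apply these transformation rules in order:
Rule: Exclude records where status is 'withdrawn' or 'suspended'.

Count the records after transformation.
6

Step 1: Count records to exclude
  - 3 (withdrawn) + 1 (suspended) = 4 records
Step 2: Total records: 10
Step 3: Remaining = 10 - 4 = 6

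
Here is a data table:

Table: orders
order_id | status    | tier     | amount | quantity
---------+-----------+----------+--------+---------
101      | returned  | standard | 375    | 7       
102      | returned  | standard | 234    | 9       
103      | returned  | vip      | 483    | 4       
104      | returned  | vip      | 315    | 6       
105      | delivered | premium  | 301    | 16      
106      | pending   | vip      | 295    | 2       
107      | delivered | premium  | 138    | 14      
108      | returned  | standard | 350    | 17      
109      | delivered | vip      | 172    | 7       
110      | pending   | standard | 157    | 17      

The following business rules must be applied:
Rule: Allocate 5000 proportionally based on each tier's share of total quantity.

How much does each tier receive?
premium: 1515.15, standard: 2525.25, vip: 959.6

Step 1: Calculate total quantity = 99
Step 2: Calculate each tier's proportion:
  premium: 30/99 = 30.30% → 1515.15
  standard: 50/99 = 50.51% → 2525.25
  vip: 19/99 = 19.19% → 959.6
Step 3: Verify: sum of allocations ≈ 5000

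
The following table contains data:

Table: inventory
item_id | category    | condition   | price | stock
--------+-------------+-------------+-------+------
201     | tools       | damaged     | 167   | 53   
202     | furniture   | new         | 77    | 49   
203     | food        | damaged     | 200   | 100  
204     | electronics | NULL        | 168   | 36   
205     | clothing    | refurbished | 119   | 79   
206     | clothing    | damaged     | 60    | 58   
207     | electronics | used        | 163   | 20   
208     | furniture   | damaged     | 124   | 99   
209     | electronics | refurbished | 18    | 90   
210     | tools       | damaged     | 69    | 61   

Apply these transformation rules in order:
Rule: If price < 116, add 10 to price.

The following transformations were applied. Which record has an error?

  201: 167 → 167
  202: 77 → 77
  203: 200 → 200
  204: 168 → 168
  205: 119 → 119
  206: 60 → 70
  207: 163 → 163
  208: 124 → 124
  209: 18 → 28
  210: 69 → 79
Record 202 has an error. The correct transformed value should be 87, not 77.

Step 1: Check each record against the rule
Step 2: Record 202 has price = 77
Step 3: Since 77 < 116, the bonus should have been applied
Step 4: Correct value = 87, but claimed value = 77
Conclusion: Record 202 has the error.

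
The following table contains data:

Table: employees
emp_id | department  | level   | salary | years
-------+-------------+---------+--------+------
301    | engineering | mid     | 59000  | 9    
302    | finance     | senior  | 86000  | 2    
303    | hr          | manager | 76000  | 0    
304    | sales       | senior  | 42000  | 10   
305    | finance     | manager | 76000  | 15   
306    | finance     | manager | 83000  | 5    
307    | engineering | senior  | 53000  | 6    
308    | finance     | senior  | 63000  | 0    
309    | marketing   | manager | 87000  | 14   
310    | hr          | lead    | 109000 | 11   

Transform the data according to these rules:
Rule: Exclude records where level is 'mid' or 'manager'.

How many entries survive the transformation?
5

Step 1: Count records to exclude
  - 1 (mid) + 4 (manager) = 5 records
Step 2: Total records: 10
Step 3: Remaining = 10 - 5 = 5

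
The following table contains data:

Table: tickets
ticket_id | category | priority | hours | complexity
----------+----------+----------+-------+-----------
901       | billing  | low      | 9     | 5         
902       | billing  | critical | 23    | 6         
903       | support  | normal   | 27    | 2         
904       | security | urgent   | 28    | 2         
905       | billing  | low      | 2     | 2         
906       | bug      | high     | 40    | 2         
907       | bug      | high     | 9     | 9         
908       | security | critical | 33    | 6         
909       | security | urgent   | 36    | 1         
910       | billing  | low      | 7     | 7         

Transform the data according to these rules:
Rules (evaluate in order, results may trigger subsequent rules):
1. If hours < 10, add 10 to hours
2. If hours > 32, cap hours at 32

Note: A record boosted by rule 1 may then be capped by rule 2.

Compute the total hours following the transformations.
241

Step 1: Apply rule 1 to records with hours < 10
  - 4 records get bonus of 10
  - Of these, 0 records then exceed 32 and get capped
Step 2: Apply rule 2 to records with hours > 32
  - 3 records (original) are capped
Step 3: Calculate final sum = 241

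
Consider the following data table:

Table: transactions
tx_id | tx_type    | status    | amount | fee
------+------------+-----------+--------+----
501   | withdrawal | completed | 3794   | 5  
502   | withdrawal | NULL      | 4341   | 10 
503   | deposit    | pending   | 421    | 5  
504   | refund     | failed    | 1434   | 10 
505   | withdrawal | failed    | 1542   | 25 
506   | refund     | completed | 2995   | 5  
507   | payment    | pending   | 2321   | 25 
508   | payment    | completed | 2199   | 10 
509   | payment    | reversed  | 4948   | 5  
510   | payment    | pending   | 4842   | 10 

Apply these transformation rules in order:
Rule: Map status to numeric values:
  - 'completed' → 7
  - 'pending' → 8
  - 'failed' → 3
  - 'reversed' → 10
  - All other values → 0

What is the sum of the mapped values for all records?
61

Step 1: Apply mapping to each record
Step 2: Count by status:
  'completed': 3 records × 7 = 21
  'pending': 3 records × 8 = 24
  'failed': 2 records × 3 = 6
  'reversed': 1 records × 10 = 10
Step 3: Sum all mapped values = 61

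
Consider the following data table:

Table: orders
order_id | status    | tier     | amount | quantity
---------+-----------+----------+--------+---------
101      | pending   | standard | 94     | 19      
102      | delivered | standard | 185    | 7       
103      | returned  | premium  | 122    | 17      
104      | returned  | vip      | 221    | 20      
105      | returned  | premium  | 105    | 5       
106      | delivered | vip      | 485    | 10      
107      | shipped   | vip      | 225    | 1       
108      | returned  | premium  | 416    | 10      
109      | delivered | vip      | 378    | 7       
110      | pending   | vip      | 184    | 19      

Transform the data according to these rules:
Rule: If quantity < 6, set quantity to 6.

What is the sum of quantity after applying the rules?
121

Step 1: 2 records have quantity < 6
Step 2: These records originally summed to 6
Step 3: After setting to minimum: 2 × 6 = 12
Step 4: Unaffected records sum: 109
Step 5: Final sum = 12 + 109 = 121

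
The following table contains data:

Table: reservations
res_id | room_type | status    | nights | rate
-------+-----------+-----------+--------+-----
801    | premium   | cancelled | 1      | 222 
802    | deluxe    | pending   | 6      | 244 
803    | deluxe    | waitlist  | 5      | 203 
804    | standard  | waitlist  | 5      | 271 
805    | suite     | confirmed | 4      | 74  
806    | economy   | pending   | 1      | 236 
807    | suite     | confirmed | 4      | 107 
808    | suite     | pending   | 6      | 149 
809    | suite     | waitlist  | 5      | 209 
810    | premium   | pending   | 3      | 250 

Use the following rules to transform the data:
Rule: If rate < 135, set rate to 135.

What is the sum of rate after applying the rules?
2054

Step 1: 2 records have rate < 135
Step 2: These records originally summed to 181
Step 3: After setting to minimum: 2 × 135 = 270
Step 4: Unaffected records sum: 1784
Step 5: Final sum = 270 + 1784 = 2054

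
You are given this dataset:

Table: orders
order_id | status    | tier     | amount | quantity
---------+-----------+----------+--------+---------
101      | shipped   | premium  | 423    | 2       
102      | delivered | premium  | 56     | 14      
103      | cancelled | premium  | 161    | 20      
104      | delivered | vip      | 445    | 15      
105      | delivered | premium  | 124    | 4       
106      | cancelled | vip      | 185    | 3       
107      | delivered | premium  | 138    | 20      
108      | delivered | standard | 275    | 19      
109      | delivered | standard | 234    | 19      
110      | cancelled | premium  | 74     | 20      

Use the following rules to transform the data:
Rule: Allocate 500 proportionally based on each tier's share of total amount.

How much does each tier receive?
premium: 230.73, standard: 120.33, vip: 148.94

Step 1: Calculate total amount = 2115
Step 2: Calculate each tier's proportion:
  premium: 976/2115 = 46.15% → 230.73
  standard: 509/2115 = 24.07% → 120.33
  vip: 630/2115 = 29.79% → 148.94
Step 3: Verify: sum of allocations ≈ 500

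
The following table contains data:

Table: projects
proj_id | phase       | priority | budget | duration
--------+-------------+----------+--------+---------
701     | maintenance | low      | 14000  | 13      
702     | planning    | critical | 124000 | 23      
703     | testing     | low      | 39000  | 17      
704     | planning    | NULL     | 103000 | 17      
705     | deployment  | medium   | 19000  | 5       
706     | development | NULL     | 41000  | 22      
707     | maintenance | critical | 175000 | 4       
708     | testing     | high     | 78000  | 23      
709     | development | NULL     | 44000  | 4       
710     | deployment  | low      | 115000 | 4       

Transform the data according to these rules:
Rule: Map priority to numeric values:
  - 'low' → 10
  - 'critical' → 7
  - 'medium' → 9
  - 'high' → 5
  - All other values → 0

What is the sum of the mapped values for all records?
58

Step 1: Apply mapping to each record
Step 2: Count by status:
  'low': 3 records × 10 = 30
  'critical': 2 records × 7 = 14
  'medium': 1 records × 9 = 9
  'high': 1 records × 5 = 5
Step 3: Sum all mapped values = 58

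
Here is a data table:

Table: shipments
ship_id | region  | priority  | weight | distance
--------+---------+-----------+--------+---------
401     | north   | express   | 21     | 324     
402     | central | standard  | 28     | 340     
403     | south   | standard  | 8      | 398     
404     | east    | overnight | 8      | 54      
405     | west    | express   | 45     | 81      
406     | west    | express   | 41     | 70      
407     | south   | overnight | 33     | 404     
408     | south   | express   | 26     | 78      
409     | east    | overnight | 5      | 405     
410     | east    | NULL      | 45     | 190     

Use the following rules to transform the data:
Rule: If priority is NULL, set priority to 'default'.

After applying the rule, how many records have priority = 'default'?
1

Step 1: Count records where priority IS NULL
Step 2: Found 1 records with NULL priority
Step 3: These records will have priority set to 'default'
Step 4: Records already having priority = 'default': 0
Step 5: Answer: 1 + 0 = 1 records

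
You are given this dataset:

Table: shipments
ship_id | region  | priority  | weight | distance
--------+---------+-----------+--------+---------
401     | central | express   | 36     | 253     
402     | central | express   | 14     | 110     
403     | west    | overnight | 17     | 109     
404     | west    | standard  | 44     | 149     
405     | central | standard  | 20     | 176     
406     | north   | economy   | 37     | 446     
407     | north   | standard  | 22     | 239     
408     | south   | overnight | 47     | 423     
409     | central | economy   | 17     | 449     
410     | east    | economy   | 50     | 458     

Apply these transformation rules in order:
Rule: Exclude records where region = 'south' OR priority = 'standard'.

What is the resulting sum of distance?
1825

Step 1: Find records where region = 'south' OR priority = 'standard'
Step 2: 4 records match, summing to 987
Step 3: Original sum: 2812
Step 4: Remaining sum = 2812 - 987 = 1825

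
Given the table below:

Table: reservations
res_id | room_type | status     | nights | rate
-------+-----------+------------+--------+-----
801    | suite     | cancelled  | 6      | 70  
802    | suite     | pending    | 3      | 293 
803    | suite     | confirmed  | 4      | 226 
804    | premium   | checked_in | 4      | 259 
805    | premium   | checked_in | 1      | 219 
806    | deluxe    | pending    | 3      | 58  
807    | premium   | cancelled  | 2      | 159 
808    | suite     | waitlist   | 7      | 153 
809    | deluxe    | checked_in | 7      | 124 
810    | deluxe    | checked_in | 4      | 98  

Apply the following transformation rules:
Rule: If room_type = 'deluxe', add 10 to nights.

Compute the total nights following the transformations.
71

Step 1: Count records where room_type = 'deluxe': 3
Step 2: Total bonus added: 3 × 10 = 30
Step 3: Original sum of nights: 41
Step 4: Final sum = 41 + 30 = 71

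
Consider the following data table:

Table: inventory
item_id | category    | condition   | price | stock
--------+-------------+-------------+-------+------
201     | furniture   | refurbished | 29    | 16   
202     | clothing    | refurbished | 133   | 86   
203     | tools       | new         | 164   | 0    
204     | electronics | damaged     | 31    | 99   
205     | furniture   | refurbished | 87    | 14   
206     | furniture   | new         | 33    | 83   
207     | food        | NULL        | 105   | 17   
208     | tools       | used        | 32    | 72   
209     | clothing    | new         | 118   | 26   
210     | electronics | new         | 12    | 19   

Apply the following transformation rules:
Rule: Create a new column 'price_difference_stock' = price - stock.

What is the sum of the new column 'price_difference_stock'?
312

Step 1: For each record, compute price - stock
Example calculations:
  29 - 16 = 13
  133 - 86 = 47
  164 - 0 = 164
  ...
Step 2: Sum all derived values
Step 3: Total = 312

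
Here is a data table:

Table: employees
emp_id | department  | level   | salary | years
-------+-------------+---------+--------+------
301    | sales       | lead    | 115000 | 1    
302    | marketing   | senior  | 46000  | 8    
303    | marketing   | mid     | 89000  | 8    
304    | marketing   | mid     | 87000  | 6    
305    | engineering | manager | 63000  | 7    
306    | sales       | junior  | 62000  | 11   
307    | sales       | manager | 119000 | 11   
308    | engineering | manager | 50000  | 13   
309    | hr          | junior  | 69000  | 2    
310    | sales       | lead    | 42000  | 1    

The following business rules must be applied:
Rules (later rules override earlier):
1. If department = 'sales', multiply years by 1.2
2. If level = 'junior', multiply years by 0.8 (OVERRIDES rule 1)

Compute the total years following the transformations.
68.0

Step 1: Rule 2 takes priority for records with level = 'junior'
  - 2 records: 13 × 0.8 = 10.4
Step 2: Rule 1 applies to remaining records with department = 'sales'
  - 3 records: 13 × 1.2 = 15.6
Step 3: Other records unchanged: 42
Step 4: Final sum = 10.4 + 15.6 + 42 = 68.0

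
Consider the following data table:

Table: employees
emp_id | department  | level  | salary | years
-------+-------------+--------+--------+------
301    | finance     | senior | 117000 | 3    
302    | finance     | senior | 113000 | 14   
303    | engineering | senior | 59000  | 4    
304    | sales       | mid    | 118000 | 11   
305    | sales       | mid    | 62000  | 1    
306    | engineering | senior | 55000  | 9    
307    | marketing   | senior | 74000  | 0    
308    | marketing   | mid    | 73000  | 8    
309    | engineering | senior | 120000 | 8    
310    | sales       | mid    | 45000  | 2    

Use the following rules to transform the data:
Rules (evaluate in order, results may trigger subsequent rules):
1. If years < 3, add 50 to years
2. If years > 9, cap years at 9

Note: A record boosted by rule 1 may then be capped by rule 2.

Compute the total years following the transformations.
77

Step 1: Apply rule 1 to records with years < 3
  - 3 records get bonus of 50
  - Of these, 3 records then exceed 9 and get capped
Step 2: Apply rule 2 to records with years > 9
  - 2 records (original) are capped
Step 3: Calculate final sum = 77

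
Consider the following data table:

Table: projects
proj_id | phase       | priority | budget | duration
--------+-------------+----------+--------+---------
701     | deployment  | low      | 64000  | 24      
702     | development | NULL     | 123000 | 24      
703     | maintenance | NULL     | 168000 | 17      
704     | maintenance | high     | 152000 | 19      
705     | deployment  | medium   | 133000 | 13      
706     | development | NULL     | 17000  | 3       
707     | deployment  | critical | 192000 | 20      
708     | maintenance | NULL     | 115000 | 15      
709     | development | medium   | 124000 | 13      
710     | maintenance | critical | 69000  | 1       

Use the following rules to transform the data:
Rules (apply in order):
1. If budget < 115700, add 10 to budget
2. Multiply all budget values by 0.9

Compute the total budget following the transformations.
1041336.0

Step 1: Apply Rule 1 - Add 10 to records with budget < 115700
  - 4 records affected: 265000 + (4 × 10) = 265040
  - Unaffected records: 892000
  - Sum after Rule 1: 1157040
Step 2: Apply Rule 2 - Multiply all by 0.9
  - 1157040 × 0.9 = 1041336.0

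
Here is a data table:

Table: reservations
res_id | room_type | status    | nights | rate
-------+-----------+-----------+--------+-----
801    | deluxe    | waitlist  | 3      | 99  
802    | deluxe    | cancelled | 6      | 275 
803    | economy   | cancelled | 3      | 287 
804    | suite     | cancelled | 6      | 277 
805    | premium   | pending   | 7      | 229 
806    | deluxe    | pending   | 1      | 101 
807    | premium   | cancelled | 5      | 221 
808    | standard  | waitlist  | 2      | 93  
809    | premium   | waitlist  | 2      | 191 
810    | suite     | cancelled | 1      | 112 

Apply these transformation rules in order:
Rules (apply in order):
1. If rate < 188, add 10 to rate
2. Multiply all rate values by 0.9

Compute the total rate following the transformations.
1732.5

Step 1: Apply Rule 1 - Add 10 to records with rate < 188
  - 4 records affected: 405 + (4 × 10) = 445
  - Unaffected records: 1480
  - Sum after Rule 1: 1925
Step 2: Apply Rule 2 - Multiply all by 0.9
  - 1925 × 0.9 = 1732.5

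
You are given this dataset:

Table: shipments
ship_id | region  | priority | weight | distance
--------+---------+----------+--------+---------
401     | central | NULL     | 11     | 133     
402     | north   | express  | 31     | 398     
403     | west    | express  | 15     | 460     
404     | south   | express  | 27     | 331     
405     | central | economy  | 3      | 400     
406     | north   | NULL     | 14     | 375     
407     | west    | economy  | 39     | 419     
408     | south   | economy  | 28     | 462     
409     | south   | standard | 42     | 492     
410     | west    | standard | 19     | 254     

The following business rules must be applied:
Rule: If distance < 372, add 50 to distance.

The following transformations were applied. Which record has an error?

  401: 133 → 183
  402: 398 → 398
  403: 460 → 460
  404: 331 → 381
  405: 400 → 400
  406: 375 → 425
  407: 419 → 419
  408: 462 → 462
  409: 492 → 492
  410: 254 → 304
Record 406 has an error. The correct transformed value should be 375, not 425.

Step 1: Check each record against the rule
Step 2: Record 406 has distance = 375
Step 3: Since 375 >= 372, the bonus should not have been applied
Step 4: Correct value = 375, but claimed value = 425
Conclusion: Record 406 has the error.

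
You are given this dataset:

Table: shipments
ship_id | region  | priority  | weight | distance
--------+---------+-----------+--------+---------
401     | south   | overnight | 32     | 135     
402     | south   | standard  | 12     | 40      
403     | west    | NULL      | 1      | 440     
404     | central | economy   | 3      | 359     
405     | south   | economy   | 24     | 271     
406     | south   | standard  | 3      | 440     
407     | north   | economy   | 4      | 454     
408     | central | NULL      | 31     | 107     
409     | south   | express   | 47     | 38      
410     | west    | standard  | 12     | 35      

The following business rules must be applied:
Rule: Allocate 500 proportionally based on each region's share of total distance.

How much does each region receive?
central: 100.47, north: 97.89, south: 199.22, west: 102.41

Step 1: Calculate total distance = 2319
Step 2: Calculate each region's proportion:
  central: 466/2319 = 20.09% → 100.47
  north: 454/2319 = 19.58% → 97.89
  south: 924/2319 = 39.84% → 199.22
  west: 475/2319 = 20.48% → 102.41
Step 3: Verify: sum of allocations ≈ 500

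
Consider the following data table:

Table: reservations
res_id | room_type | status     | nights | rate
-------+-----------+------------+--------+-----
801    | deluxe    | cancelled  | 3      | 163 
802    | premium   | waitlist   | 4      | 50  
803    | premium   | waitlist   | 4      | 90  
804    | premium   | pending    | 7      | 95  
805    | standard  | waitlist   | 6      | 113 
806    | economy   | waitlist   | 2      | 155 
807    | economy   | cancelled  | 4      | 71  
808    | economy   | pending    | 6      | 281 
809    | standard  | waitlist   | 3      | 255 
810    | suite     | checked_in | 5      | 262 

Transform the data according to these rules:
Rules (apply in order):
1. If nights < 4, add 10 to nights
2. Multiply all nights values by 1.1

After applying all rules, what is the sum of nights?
81.4

Step 1: Apply Rule 1 - Add 10 to records with nights < 4
  - 3 records affected: 8 + (3 × 10) = 38
  - Unaffected records: 36
  - Sum after Rule 1: 74
Step 2: Apply Rule 2 - Multiply all by 1.1
  - 74 × 1.1 = 81.4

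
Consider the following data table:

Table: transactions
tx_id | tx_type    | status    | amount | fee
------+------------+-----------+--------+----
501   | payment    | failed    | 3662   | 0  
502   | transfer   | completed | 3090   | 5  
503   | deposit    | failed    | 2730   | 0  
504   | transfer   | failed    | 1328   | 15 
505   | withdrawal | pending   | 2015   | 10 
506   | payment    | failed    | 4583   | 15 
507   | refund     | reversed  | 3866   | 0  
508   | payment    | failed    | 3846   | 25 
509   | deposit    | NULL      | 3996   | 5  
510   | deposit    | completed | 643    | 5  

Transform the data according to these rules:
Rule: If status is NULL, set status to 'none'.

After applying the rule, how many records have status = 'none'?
1

Step 1: Count records where status IS NULL
Step 2: Found 1 records with NULL status
Step 3: These records will have status set to 'none'
Step 4: Records already having status = 'none': 0
Step 5: Answer: 1 + 0 = 1 records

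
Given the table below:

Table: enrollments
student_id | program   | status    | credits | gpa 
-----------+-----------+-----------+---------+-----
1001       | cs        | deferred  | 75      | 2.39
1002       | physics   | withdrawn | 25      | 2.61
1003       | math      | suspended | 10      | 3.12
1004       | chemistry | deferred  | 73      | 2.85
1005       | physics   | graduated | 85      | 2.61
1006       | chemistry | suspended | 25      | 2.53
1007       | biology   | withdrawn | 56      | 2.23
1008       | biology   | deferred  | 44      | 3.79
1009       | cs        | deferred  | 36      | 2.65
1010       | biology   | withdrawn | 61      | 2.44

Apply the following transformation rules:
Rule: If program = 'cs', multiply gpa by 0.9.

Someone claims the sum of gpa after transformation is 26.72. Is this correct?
Yes, the result is correct.

Step 1: Calculate the correct sum after transformation
Step 2: Apply multiplier 0.9 to records where program = 'cs'
Step 3: Correct result = 26.72
Step 4: Claimed result = 26.72
Step 5: 26.72 = 26.72 ✓
Conclusion: The claimed result is correct.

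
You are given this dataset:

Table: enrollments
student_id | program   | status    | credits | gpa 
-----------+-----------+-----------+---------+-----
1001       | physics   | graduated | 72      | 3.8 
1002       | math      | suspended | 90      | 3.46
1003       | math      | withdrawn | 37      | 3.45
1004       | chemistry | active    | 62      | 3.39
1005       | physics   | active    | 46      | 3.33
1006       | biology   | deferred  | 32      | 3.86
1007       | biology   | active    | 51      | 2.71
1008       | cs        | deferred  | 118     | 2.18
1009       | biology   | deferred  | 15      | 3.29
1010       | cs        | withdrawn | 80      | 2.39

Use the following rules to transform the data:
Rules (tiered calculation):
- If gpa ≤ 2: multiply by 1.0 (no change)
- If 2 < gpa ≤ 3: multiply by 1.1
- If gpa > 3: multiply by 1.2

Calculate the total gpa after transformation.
37.5

Step 1: Tier 1 (gpa ≤ 2): 0 records, sum = 0 × 1.0 = 0.0
Step 2: Tier 2 (2 < gpa ≤ 3): 3 records, sum = 7.28 × 1.1 = 8.01
Step 3: Tier 3 (gpa > 3): 7 records, sum = 24.58 × 1.2 = 29.5
Step 4: Final sum = 0.0 + 8.01 + 29.5 = 37.5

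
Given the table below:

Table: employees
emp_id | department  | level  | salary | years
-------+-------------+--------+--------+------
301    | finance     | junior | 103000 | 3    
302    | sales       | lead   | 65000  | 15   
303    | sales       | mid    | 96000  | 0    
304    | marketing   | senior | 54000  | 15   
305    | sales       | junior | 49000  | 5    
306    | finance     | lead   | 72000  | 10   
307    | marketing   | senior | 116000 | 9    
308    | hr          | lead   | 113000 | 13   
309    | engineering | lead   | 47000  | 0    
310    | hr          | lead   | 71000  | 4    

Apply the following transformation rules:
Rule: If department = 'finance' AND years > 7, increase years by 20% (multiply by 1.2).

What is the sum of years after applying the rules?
76.0

Step 1: Find records where department = 'finance' AND years > 7
Step 2: 1 records match, summing to 10
Step 3: After multiplier: 10 × 1.2 = 12.0
Step 4: Unaffected records sum: 64
Step 5: Final sum = 12.0 + 64 = 76.0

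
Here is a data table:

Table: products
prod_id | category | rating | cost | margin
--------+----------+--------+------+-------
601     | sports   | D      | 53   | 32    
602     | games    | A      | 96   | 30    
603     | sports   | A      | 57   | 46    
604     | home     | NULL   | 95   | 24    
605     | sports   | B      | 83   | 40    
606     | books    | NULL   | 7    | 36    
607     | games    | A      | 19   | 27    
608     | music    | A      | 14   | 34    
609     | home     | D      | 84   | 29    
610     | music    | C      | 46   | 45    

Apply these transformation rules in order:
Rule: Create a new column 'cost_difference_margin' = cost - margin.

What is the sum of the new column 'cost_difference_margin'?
211

Step 1: For each record, compute cost - margin
Example calculations:
  53 - 32 = 21
  96 - 30 = 66
  57 - 46 = 11
  ...
Step 2: Sum all derived values
Step 3: Total = 211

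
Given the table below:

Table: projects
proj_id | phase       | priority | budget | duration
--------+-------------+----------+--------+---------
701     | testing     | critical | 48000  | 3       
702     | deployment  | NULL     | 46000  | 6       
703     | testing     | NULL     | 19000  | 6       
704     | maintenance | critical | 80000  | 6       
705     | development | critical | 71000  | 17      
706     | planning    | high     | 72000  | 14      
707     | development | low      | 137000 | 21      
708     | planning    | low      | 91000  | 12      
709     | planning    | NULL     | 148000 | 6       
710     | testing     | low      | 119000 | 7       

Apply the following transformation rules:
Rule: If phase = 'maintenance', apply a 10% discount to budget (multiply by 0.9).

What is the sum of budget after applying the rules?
823000.0

Step 1: Records with phase = 'maintenance' have total budget = 80000
Step 2: Apply multiplier: 80000 × 0.9 = 72000.0
Step 3: Other records total: 751000
Step 4: Final sum = 72000.0 + 751000 = 823000.0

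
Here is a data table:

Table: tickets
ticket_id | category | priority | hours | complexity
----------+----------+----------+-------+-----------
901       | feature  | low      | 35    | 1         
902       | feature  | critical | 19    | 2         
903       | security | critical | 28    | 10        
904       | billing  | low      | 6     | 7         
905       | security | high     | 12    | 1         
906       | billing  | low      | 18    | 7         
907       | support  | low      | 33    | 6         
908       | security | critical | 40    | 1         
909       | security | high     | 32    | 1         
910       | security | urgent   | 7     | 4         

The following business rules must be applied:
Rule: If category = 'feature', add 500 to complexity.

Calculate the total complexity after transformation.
1040

Step 1: Count records where category = 'feature': 2
Step 2: Total bonus added: 2 × 500 = 1000
Step 3: Original sum of complexity: 40
Step 4: Final sum = 40 + 1000 = 1040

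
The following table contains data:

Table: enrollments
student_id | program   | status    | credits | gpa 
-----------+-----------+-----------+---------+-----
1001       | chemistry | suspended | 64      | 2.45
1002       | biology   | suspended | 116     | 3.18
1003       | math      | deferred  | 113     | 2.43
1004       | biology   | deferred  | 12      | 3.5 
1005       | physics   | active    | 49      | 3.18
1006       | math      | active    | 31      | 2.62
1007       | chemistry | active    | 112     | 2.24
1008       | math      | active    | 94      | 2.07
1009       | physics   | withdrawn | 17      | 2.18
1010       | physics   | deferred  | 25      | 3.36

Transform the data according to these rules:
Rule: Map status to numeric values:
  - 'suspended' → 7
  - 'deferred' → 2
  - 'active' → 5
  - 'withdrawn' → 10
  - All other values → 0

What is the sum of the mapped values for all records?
50

Step 1: Apply mapping to each record
Step 2: Count by status:
  'suspended': 2 records × 7 = 14
  'deferred': 3 records × 2 = 6
  'active': 4 records × 5 = 20
  'withdrawn': 1 records × 10 = 10
Step 3: Sum all mapped values = 50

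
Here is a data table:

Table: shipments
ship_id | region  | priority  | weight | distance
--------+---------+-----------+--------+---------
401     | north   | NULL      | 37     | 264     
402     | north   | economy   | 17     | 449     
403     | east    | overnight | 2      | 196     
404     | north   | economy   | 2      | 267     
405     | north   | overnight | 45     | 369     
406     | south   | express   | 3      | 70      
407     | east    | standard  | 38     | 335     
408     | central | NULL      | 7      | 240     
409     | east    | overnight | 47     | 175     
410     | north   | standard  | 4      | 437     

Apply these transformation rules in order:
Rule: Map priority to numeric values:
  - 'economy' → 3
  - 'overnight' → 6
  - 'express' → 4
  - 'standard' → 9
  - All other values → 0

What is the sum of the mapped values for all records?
46

Step 1: Apply mapping to each record
Step 2: Count by status:
  'economy': 2 records × 3 = 6
  'overnight': 3 records × 6 = 18
  'express': 1 records × 4 = 4
  'standard': 2 records × 9 = 18
Step 3: Sum all mapped values = 46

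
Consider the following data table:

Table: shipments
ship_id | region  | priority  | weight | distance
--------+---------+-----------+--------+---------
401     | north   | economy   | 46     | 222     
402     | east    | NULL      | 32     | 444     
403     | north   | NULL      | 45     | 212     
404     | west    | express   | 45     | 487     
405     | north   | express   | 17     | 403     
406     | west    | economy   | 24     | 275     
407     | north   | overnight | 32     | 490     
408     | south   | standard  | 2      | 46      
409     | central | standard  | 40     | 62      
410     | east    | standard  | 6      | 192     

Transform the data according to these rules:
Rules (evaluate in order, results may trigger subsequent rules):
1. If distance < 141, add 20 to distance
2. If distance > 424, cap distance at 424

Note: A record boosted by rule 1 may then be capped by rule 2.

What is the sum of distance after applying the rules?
2724

Step 1: Apply rule 1 to records with distance < 141
  - 2 records get bonus of 20
  - Of these, 0 records then exceed 424 and get capped
Step 2: Apply rule 2 to records with distance > 424
  - 3 records (original) are capped
Step 3: Calculate final sum = 2724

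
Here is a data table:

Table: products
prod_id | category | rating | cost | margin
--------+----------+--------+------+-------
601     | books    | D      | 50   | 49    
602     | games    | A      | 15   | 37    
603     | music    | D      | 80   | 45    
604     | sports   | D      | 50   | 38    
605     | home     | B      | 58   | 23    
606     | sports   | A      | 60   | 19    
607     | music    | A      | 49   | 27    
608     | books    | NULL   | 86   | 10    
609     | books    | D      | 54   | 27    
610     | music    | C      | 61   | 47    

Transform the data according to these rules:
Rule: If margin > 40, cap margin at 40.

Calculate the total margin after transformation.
301

Step 1: 3 records have margin > 40
Step 2: These records originally summed to 141
Step 3: After capping: 3 × 40 = 120
Step 4: Unaffected records sum: 181
Step 5: Final sum = 120 + 181 = 301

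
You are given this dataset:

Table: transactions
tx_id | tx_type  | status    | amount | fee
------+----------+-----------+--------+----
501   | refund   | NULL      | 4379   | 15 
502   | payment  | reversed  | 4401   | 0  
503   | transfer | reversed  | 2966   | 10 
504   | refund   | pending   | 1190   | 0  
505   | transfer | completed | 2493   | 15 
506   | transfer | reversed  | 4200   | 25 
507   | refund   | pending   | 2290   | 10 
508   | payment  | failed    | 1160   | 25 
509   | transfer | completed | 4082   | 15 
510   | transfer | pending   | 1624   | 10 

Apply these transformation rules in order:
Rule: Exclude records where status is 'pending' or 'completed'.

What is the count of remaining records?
5

Step 1: Count records to exclude
  - 3 (pending) + 2 (completed) = 5 records
Step 2: Total records: 10
Step 3: Remaining = 10 - 5 = 5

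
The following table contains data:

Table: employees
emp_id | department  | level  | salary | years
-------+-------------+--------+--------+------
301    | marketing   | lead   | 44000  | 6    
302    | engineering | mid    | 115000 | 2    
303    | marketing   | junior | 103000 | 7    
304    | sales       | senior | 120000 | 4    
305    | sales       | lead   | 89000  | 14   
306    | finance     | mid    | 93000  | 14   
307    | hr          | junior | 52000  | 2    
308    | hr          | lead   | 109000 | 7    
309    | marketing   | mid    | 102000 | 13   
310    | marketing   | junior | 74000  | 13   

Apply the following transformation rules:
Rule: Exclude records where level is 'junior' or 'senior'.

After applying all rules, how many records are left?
6

Step 1: Count records to exclude
  - 3 (junior) + 1 (senior) = 4 records
Step 2: Total records: 10
Step 3: Remaining = 10 - 4 = 6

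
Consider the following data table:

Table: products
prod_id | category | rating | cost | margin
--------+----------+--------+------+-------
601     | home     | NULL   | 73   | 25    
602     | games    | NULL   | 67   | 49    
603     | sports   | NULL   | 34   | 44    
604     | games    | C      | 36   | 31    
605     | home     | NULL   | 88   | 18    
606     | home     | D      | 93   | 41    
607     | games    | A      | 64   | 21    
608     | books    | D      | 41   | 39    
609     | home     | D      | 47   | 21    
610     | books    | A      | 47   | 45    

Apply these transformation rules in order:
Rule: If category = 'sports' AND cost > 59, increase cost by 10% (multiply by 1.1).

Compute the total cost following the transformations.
590

Step 1: Find records where category = 'sports' AND cost > 59
Step 2: 0 records match, summing to 0
Step 3: After multiplier: 0 × 1.1 = 0.0
Step 4: Unaffected records sum: 590
Step 5: Final sum = 0.0 + 590 = 590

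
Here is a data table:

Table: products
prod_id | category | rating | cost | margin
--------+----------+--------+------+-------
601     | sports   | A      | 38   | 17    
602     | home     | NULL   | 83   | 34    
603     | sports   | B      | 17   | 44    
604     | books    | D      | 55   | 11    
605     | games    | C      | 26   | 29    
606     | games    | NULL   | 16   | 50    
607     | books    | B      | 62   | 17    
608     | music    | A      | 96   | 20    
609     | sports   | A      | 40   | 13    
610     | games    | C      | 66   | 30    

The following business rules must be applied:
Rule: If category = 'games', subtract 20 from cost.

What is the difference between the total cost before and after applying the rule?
60

Step 1: Original sum of cost = 499
Step 2: 3 records have category = 'games'
Step 3: Each affected record changes by -20
Step 4: Total change = 3 × -20 = -60
Step 5: New sum = 499 + -60 = 439
Step 6: Difference = |439 - 499| = 60
        (Sum decreased by 60)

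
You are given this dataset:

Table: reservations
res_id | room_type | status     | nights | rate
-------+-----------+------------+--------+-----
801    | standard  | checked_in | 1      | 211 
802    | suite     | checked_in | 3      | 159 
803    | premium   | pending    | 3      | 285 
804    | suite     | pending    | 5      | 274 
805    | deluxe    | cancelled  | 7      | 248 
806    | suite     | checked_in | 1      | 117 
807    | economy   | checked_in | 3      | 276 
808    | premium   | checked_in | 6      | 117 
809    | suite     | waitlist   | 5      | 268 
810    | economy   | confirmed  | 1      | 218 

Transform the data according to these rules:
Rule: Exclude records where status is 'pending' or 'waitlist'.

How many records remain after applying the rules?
7

Step 1: Count records to exclude
  - 2 (pending) + 1 (waitlist) = 3 records
Step 2: Total records: 10
Step 3: Remaining = 10 - 3 = 7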